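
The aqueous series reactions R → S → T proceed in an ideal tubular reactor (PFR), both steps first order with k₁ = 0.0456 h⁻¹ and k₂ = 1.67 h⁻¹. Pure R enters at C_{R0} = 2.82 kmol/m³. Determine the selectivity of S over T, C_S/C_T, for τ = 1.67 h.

The intermediate concentration in a first-order A→B→C sequence is C_S = k₁C_{R0}(e^(−k₁τ) − e^(−k₂τ))/(k₂−k₁).
e^(−k₁τ) = e^(−0.0456×1.67) = e^(−0.07615) = 0.9267; e^(−k₂τ) = e^(−2.789) = 0.06149.
C_S = 0.0456×2.82/(1.67−0.0456) × (0.9267−0.06149) = 0.07916×0.8652 = 0.06849 kmol/m³.
C_R = C_{R0}e^(−k₁τ) = 2.613 kmol/m³, so C_T = C_{R0}−C_R−C_S = 0.1383 kmol/m³; C_S/C_T = 0.495.

0.495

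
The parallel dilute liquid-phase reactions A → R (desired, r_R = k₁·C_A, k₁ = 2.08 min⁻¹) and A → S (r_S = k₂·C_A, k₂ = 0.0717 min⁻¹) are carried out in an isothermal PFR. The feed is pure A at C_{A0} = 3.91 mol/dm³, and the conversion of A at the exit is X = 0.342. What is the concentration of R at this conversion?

C_A = C_{A0}(1−X) = 2.573 mol/dm³.
Both paths are first order in A, so the instantaneous fraction to R is constant: dC_R/d(−C_A) = k₁/(k₁+k₂) = 0.9667.
C_R = 0.9667·(C_{A0}−C_A) = 0.9667×1.337 = 1.29 mol/dm³.

1.29 mol/dm³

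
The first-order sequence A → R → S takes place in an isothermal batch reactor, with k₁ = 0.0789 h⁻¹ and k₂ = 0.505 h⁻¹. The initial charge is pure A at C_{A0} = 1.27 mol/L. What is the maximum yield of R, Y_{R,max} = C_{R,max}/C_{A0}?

0.111

Evaluating C_R at t_opt = ln(k₂/k₁)/(k₂−k₁) gives C_{R,max}/C_{A0} = (k₁/k₂)^[k₂/(k₂−k₁)].
= (0.0789/0.505)^(0.505/(0.505−0.0789)) = (0.1562)^(1.185) = 0.1108.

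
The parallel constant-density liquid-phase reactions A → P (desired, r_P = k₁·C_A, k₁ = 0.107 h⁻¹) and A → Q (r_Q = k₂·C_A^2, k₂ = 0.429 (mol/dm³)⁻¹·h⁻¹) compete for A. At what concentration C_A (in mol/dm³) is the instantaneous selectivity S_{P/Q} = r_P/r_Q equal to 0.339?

S_{P/Q} = (k₁/k₂)·C_A⁻¹ ⇒ C_A = (S·k₂/k₁)^(-1).
= (0.339×0.429/0.107)^(-1) = (1.359)^(-1) = 0.736 mol/dm³.

0.736 mol/dm³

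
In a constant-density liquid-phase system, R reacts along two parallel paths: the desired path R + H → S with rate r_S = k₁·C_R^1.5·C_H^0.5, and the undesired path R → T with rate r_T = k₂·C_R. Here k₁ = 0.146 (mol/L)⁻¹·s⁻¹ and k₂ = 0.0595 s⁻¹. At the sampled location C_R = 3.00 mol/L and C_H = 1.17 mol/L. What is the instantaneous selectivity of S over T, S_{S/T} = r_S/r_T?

S_{S/T} = r_S/r_T = (k₁·C_R^1.5·C_H^0.5)/(k₂·C_R) = (k₁/k₂)·C_R^0.5·C_H^0.5.
= (0.146×3.000^1.5×1.170^0.5) / (0.0595×3.000) = 0.8206/0.1785 = 4.60.

4.60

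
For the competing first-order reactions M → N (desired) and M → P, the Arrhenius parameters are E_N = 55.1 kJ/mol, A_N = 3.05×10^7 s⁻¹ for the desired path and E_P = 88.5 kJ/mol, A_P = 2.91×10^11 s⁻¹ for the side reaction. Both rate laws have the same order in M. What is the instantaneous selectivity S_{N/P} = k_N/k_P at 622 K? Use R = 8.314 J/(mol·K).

0.0669

With equal orders, S_{N/P} = k_N/k_P = (A_N/A_P)·exp[(E_P−E_N)/(RT)].
(E_P−E_N)/(RT) = (88.5−55.1)×10³/(8.314×622) = 33400/5171 = 6.459.
k_N/k_P = (3.05×10^7/2.91×10^11)·exp(6.459) = 1.048×10^-4 × 638.2 = 0.0669.
Since E_N < E_P, lowering the temperature improves selectivity toward N.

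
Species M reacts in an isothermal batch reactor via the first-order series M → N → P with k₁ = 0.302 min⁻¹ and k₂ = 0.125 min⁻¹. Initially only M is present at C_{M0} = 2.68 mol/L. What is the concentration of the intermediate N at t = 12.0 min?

The intermediate concentration in a first-order A→B→C sequence is C_N = k₁C_{M0}(e^(−k₁t) − e^(−k₂t))/(k₂−k₁).
e^(−k₁t) = e^(−0.302×12.0) = e^(−3.624) = 0.02668; e^(−k₂t) = e^(−1.500) = 0.2231.
C_N = 0.302×2.68/(0.125−0.302) × (0.02668−0.2231) = (-4.573)×(-0.1965) = 0.8983 mol/L.

0.898 mol/L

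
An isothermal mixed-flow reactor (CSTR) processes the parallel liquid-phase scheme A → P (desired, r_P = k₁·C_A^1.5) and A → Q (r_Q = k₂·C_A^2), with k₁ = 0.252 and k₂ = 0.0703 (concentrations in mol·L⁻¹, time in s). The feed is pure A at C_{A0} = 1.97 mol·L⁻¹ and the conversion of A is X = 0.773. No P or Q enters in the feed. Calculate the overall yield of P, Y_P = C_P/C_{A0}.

0.651

Exit C_A = C_{A0}(1−X) = 1.97×0.227 = 0.4472 mol·L⁻¹.
A CSTR operates uniformly at the exit composition, giving r_P = 0.07536 and r_Q = 0.01406 (each k·C_A^n at C_A = 0.4472).
Fraction of consumed A going to P: r_P/(r_P+r_Q) = 0.8428.
C_P = 0.8428·C_{A0}·X = 0.8428×1.97×0.773 = 1.28 mol·L⁻¹; Y_P = C_P/C_{A0} = 0.651.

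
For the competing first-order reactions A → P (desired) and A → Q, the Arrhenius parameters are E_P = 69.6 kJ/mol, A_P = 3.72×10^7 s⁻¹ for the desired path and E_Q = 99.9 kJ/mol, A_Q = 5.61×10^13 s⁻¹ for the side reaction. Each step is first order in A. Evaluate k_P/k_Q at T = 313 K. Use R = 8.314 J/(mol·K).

k_P/k_Q = (A_P/A_Q)·exp[−(E_P−E_Q)/(RT)] = (A_P/A_Q)·exp[(E_Q−E_P)/(RT)].
(E_Q−E_P)/(RT) = (99.9−69.6)×10³/(8.314×313) = 30300/2602 = 11.64.
k_P/k_Q = (3.72×10^7/5.61×10^13)·exp(11.64) = 6.631×10^-7 × 1.140×10^5 = 0.0756.

0.0756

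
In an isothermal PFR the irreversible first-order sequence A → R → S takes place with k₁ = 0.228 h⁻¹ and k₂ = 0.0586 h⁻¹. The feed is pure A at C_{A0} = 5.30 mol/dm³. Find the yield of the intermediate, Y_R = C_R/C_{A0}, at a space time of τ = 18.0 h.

0.447

For first-order series with pure A initially, C_R(τ) = k₁C_{A0}/(k₂−k₁)·(e^(−k₁τ) − e^(−k₂τ)).
e^(−k₁τ) = e^(−0.228×18.0) = e^(−4.104) = 0.01651; e^(−k₂τ) = e^(−1.055) = 0.3483.
C_R = 0.228×5.30/(0.0586−0.228) × (0.01651−0.3483) = (-7.133)×(-0.3318) = 2.367 mol/dm³.
Y_R = C_R/C_{A0} = 2.367/5.30 = 0.447.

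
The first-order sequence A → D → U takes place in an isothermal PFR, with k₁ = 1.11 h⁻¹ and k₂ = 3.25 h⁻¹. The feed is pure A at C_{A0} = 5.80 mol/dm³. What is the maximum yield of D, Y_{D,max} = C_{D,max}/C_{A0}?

Evaluating C_D at τ_opt = ln(k₂/k₁)/(k₂−k₁) gives C_{D,max}/C_{A0} = (k₁/k₂)^[k₂/(k₂−k₁)].
= (1.11/3.25)^(3.25/(3.25−1.11)) = (0.3415)^(1.519) = 0.1956.

0.196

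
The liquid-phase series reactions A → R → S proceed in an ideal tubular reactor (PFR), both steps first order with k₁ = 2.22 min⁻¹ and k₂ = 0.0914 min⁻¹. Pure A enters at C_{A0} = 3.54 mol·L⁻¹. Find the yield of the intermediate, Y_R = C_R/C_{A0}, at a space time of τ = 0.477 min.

Solving the coupled first-order balances gives C_R(τ) = [k₁/(k₂−k₁)]·C_{A0}·(e^(−k₁τ) − e^(−k₂τ)).
e^(−k₁τ) = e^(−2.22×0.477) = e^(−1.059) = 0.3468; e^(−k₂τ) = e^(−0.04360) = 0.9573.
C_R = 2.22×3.54/(0.0914−2.22) × (0.3468−0.9573) = (-3.692)×(-0.6105) = 2.254 mol·L⁻¹.
Y_R = C_R/C_{A0} = 2.254/3.54 = 0.637.

0.637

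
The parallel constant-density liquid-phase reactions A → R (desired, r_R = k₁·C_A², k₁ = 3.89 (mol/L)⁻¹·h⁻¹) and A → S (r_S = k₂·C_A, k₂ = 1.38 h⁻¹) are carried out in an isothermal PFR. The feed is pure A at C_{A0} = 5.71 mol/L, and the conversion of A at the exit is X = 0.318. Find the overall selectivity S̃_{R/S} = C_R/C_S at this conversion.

13.4

C_A = C_{A0}(1−X) = 3.894 mol/L.
Along a PFR/batch, dC_S/dC_A = −r_S/(r_R+r_S) = −k₂/(k₂+k₁·C_A).
Integrating from C_{A0} to C_A: C_S = (1.38/3.89)·ln[(1.38+3.89·5.71)/(1.38+3.89·3.89)] = 0.3548·ln(23.59/16.53) = 0.1262 mol/L.
Then C_R = (C_{A0}−C_A) − C_S = 1.816 − 0.1262 = 1.690 mol/L.
S̃_{R/S} = C_R/C_S = 1.690/0.1262 = 13.4.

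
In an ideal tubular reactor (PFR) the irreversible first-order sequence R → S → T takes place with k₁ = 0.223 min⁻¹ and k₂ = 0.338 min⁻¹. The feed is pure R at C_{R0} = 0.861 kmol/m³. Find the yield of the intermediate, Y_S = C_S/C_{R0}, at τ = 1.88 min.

0.248

Solving the coupled first-order balances gives C_S(τ) = [k₁/(k₂−k₁)]·C_{R0}·(e^(−k₁τ) − e^(−k₂τ)).
e^(−k₁τ) = e^(−0.223×1.88) = e^(−0.4192) = 0.6575; e^(−k₂τ) = e^(−0.6354) = 0.5297.
C_S = 0.223×0.861/(0.338−0.223) × (0.6575−0.5297) = 1.670×0.1278 = 0.2134 kmol/m³.
Y_S = C_S/C_{R0} = 0.2134/0.861 = 0.248.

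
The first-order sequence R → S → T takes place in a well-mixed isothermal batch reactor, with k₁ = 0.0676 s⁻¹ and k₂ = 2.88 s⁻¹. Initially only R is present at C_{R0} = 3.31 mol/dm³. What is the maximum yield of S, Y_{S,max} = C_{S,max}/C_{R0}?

Evaluating C_S at t_opt = ln(k₂/k₁)/(k₂−k₁) gives C_{S,max}/C_{R0} = (k₁/k₂)^[k₂/(k₂−k₁)].
= (0.0676/2.88)^(2.88/(2.88−0.0676)) = (0.02347)^(1.024) = 0.02145.

0.0214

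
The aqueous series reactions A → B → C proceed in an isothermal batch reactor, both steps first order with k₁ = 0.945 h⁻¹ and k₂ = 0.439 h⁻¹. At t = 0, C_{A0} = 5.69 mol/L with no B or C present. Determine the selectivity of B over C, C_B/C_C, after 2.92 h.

0.745

For first-order series with pure A initially, C_B(t) = k₁C_{A0}/(k₂−k₁)·(e^(−k₁t) − e^(−k₂t)).
e^(−k₁t) = e^(−0.945×2.92) = e^(−2.759) = 0.06333; e^(−k₂t) = e^(−1.282) = 0.2775.
C_B = 0.945×5.69/(0.439−0.945) × (0.06333−0.2775) = (-10.63)×(-0.2142) = 2.276 mol/L.
C_A = C_{A0}e^(−k₁t) = 0.3603 mol/L, so C_C = C_{A0}−C_A−C_B = 3.054 mol/L; C_B/C_C = 0.745.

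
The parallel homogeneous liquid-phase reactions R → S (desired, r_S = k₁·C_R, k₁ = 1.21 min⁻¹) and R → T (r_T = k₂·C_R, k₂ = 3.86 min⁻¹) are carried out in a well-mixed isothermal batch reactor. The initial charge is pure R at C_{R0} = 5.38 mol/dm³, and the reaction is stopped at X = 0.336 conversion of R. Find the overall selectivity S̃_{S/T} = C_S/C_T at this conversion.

C_R = C_{R0}(1−X) = 3.572 mol/dm³.
Both paths are first order in R, so the instantaneous fraction to S is constant: dC_S/d(−C_R) = k₁/(k₁+k₂) = 0.2387.
C_S = 0.2387·(C_{R0}−C_R) = 0.2387×1.808 = 0.431 mol/dm³.
C_T = (C_{R0}−C_R)−C_S = 1.376 mol/dm³; S̃_{S/T} = 0.4314/1.376 = 0.313.

0.313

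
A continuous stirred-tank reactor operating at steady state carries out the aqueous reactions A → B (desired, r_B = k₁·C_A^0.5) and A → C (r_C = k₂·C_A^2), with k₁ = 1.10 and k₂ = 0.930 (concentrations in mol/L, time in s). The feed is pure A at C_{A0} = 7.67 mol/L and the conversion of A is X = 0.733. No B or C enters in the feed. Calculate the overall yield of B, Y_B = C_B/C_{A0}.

0.211

Exit C_A = C_{A0}(1−X) = 7.67×0.267 = 2.048 mol/L.
A CSTR operates uniformly at the exit composition, giving r_B = 1.574 and r_C = 3.900 (each k·C_A^n at C_A = 2.048).
Fraction of consumed A going to B: r_B/(r_B+r_C) = 0.2875.
C_B = 0.2875·C_{A0}·X = 0.2875×7.67×0.733 = 1.62 mol/L; Y_B = C_B/C_{A0} = 0.211.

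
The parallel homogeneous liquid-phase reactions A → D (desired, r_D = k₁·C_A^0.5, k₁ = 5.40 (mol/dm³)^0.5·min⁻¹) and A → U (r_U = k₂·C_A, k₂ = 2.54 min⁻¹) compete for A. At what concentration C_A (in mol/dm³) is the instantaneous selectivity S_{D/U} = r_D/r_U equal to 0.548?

15.1 mol/dm³

S_{D/U} = (k₁/k₂)·C_A^-0.5 ⇒ C_A = (S·k₂/k₁)^(-2).
= (0.548×2.54/5.40)^(-2) = (0.2578)^(-2) = 15.1 mol/dm³.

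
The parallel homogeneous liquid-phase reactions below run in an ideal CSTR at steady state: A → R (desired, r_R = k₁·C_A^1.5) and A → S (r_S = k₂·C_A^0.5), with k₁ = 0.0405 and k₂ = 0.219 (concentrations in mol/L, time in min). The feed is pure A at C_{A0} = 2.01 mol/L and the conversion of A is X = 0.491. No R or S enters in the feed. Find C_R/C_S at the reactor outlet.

Exit C_A = C_{A0}(1−X) = 2.01×0.509 = 1.023 mol/L.
Rates in a CSTR are evaluated at the outlet concentration: r_R = 0.0405×1.023^1.5 = 0.04191, r_S = 0.219×1.023^0.5 = 0.2215.
Overall selectivity = C_R/C_S = r_Rτ/(r_Sτ) = r_R/r_S = 0.189.

0.189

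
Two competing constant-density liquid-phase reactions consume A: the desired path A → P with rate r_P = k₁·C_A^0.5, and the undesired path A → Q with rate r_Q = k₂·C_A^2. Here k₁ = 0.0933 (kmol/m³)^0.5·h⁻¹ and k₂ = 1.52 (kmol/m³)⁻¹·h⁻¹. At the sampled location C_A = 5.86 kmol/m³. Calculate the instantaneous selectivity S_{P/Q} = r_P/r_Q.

0.00433

S_{P/Q} = r_P/r_Q = (k₁·C_A^0.5)/(k₂·C_A^2) = (k₁/k₂)·C_A^-1.5.
= (0.0933×5.860^0.5) / (1.52×5.860^2) = 0.2259/52.20 = 0.00433.
The undesired path is higher order in A, so low C_A (CSTR or dilute feed) favours P.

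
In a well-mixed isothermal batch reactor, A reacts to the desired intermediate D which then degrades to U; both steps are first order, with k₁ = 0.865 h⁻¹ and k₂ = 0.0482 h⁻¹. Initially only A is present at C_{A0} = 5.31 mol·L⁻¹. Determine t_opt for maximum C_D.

3.53 h

The intermediate peaks when r₁ = r₂, i.e. k₁e^(−k₁t) = k₂e^(−k₂t), giving t_opt = ln(k₂/k₁)/(k₂−k₁).
= ln(0.0482/0.865)/(0.0482−0.865) = ln(0.05572)/-0.8168 = -2.887/-0.8168 = 3.53 h.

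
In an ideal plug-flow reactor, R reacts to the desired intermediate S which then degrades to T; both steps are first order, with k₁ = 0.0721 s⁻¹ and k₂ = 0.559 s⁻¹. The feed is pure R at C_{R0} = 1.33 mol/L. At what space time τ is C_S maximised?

4.21 s

The intermediate peaks when r₁ = r₂, i.e. k₁e^(−k₁τ) = k₂e^(−k₂τ), giving τ_opt = ln(k₂/k₁)/(k₂−k₁).
= ln(0.559/0.0721)/(0.559−0.0721) = ln(7.753)/0.4869 = 2.048/0.4869 = 4.21 s.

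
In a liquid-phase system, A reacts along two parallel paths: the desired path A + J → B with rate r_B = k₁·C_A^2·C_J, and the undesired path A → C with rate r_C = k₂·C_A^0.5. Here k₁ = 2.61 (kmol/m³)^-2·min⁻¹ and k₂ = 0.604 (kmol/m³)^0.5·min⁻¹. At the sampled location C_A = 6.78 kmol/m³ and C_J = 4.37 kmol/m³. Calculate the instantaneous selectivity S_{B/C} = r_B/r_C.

S_{B/C} = r_B/r_C = (k₁·C_A^2·C_J)/(k₂·C_A^0.5) = (k₁/k₂)·C_A^1.5·C_J.
= (2.61×6.780^2×4.370) / (0.604×6.780^0.5) = 524.3/1.573 = 333.

333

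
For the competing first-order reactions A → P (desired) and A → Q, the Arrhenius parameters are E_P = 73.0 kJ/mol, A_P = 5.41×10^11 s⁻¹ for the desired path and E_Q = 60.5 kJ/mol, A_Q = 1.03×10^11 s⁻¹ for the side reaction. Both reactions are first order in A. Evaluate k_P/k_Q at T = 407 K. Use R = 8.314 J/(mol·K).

0.131

k_P/k_Q = (A_P/A_Q)·exp[−(E_P−E_Q)/(RT)] = (A_P/A_Q)·exp[(E_Q−E_P)/(RT)].
(E_Q−E_P)/(RT) = (60.5−73.0)×10³/(8.314×407) = -12500/3384 = -3.694.
k_P/k_Q = (5.41×10^11/1.03×10^11)·exp(-3.694) = 5.252 × 0.02487 = 0.131.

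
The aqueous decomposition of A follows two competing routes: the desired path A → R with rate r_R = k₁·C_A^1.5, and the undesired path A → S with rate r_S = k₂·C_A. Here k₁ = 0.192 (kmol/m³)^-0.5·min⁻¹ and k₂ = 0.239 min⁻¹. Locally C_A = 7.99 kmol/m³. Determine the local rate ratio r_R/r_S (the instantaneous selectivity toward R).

S_{R/S} = r_R/r_S = (k₁·C_A^1.5)/(k₂·C_A) = (k₁/k₂)·C_A^0.5.
= (0.192×7.990^1.5) / (0.239×7.990) = 4.336/1.910 = 2.27.
Since the desired path is higher order in A, keeping C_A high (PFR or concentrated feed) favours R.

2.27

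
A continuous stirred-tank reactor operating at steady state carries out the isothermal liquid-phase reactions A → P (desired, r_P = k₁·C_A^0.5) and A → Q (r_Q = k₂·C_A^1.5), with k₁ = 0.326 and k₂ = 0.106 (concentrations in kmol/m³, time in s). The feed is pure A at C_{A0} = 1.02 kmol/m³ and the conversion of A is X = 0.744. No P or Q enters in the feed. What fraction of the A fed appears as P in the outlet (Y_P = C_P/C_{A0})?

Exit C_A = C_{A0}(1−X) = 1.02×0.256 = 0.2611 kmol/m³.
Rates in a CSTR are evaluated at the outlet concentration: r_P = 0.326×0.2611^0.5 = 0.1666, r_Q = 0.106×0.2611^1.5 = 0.01414.
Fraction of consumed A going to P: r_P/(r_P+r_Q) = 0.9217.
C_P = 0.9217·C_{A0}·X = 0.9217×1.02×0.744 = 0.699 kmol/m³; Y_P = C_P/C_{A0} = 0.686.

0.686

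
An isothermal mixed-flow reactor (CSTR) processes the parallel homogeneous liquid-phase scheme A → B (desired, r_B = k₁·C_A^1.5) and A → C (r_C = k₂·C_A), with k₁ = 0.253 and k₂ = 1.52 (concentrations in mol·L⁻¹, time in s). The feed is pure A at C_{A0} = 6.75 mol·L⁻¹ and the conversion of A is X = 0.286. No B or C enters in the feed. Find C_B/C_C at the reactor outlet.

0.365

Exit C_A = C_{A0}(1−X) = 6.75×0.714 = 4.819 mol·L⁻¹.
A CSTR operates uniformly at the exit composition, giving r_B = 2.677 and r_C = 7.326 (each k·C_A^n at C_A = 4.819).
Overall selectivity = C_B/C_C = r_Bτ/(r_Cτ) = r_B/r_C = 0.365.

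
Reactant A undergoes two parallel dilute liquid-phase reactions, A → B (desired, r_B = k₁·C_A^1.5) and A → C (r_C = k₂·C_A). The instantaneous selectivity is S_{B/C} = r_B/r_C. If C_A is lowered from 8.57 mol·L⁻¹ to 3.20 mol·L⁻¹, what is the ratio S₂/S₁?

S_{B/C} = (k₁/k₂)·C_A^0.5, so S₂/S₁ = (C_{A,2}/C_{A,1})^0.5.
= (3.20/8.57)^0.5 = (0.3734)^0.5 = 0.611.
Selectivity toward B falls as C_A falls — high-concentration operation is favoured.

0.611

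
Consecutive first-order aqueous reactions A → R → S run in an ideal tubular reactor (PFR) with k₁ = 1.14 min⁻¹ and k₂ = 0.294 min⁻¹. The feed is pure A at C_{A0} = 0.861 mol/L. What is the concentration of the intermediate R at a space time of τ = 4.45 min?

The intermediate concentration in a first-order A→B→C sequence is C_R = k₁C_{A0}(e^(−k₁τ) − e^(−k₂τ))/(k₂−k₁).
e^(−k₁τ) = e^(−1.14×4.45) = e^(−5.073) = 0.006264; e^(−k₂τ) = e^(−1.308) = 0.2703.
C_R = 1.14×0.861/(0.294−1.14) × (0.006264−0.2703) = (-1.160)×(-0.2640) = 0.3063 mol/L.

0.306 mol/L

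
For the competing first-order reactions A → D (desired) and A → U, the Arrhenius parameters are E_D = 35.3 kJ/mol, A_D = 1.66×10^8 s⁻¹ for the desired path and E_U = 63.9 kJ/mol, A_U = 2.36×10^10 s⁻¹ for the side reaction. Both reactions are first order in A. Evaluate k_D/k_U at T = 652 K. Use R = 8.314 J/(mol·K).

1.38

k_D/k_U = (A_D/A_U)·exp[−(E_D−E_U)/(RT)] = (A_D/A_U)·exp[(E_U−E_D)/(RT)].
(E_U−E_D)/(RT) = (63.9−35.3)×10³/(8.314×652) = 28600/5421 = 5.276.
k_D/k_U = (1.66×10^8/2.36×10^10)·exp(5.276) = 0.007034 × 195.6 = 1.38.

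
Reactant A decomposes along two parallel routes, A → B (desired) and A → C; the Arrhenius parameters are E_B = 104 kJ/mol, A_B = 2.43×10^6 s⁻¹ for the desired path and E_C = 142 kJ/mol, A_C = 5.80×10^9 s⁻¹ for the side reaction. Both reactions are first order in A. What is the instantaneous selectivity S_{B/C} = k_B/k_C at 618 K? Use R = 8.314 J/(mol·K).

k_B/k_C = (A_B/A_C)·exp[−(E_B−E_C)/(RT)] = (A_B/A_C)·exp[(E_C−E_B)/(RT)].
(E_C−E_B)/(RT) = (142−104)×10³/(8.314×618) = 38000/5138 = 7.396.
k_B/k_C = (2.43×10^6/5.80×10^9)·exp(7.396) = 4.190×10^-4 × 1629 = 0.683.
Since E_B < E_C, lowering the temperature improves selectivity toward B.

0.683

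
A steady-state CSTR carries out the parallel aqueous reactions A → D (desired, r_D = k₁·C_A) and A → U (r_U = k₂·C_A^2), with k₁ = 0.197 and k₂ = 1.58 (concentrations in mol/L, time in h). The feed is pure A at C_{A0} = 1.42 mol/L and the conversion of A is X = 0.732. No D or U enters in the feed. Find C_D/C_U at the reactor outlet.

Exit C_A = C_{A0}(1−X) = 1.42×0.268 = 0.3806 mol/L.
Rates in a CSTR are evaluated at the outlet concentration: r_D = 0.197×0.3806 = 0.07497, r_U = 1.58×0.3806^2 = 0.2288.
Overall selectivity = C_D/C_U = r_Dτ/(r_Uτ) = r_D/r_U = 0.328.

0.328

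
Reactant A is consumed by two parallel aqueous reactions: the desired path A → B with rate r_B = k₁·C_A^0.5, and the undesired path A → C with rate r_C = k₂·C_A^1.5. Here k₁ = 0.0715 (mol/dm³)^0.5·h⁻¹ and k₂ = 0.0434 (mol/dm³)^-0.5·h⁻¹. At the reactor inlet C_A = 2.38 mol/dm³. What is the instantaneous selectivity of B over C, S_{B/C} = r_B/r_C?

0.692

S_{B/C} = r_B/r_C = (k₁·C_A^0.5)/(k₂·C_A^1.5) = (k₁/k₂)·C_A⁻¹.
= (0.0715×2.380^0.5) / (0.0434×2.380^1.5) = 0.1103/0.1594 = 0.692.
The undesired path is higher order in A, so low C_A (CSTR or dilute feed) favours B.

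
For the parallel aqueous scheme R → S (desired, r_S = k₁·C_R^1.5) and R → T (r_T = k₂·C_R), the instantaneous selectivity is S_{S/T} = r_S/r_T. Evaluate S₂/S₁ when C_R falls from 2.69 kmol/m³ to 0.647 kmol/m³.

0.490

S_{S/T} = (k₁/k₂)·C_R^0.5, so S₂/S₁ = (C_{R,2}/C_{R,1})^0.5.
= (0.647/2.69)^0.5 = (0.2405)^0.5 = 0.490.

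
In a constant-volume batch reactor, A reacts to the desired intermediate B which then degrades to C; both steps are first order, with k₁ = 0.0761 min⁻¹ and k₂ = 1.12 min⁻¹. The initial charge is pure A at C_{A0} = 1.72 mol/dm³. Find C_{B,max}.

For a first-order series the maximum intermediate yield is C_{B,max}/C_{A0} = (k₁/k₂)^[k₂/(k₂−k₁)].
= (0.0761/1.12)^(1.12/(1.12−0.0761)) = (0.06795)^(1.073) = 0.05585.
C_{B,max} = 0.05585×1.72 = 0.0961 mol/dm³.

0.0961 mol/dm³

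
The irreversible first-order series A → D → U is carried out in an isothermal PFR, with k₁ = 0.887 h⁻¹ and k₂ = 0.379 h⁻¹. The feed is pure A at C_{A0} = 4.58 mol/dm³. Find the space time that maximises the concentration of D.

1.67 h

The intermediate peaks when r₁ = r₂, i.e. k₁e^(−k₁τ) = k₂e^(−k₂τ), giving τ_opt = ln(k₂/k₁)/(k₂−k₁).
= ln(0.379/0.887)/(0.379−0.887) = ln(0.4273)/-0.5080 = -0.8503/-0.5080 = 1.67 h.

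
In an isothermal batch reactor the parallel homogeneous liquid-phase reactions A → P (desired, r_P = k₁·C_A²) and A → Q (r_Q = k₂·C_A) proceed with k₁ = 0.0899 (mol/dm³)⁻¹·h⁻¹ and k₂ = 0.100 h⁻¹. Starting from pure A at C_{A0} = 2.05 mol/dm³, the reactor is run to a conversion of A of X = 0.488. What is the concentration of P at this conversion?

C_A = C_{A0}(1−X) = 1.050 mol/dm³.
Along a PFR/batch, dC_Q/dC_A = −r_Q/(r_P+r_Q) = −k₂/(k₂+k₁·C_A).
Integrating from C_{A0} to C_A: C_Q = (0.100/0.0899)·ln[(0.100+0.0899·2.05)/(0.100+0.0899·1.05)] = 1.112·ln(0.2843/0.1944) = 0.4230 mol/dm³.
Then C_P = (C_{A0}−C_A) − C_Q = 1.000 − 0.4230 = 0.5774 mol/dm³.

0.577 mol/dm³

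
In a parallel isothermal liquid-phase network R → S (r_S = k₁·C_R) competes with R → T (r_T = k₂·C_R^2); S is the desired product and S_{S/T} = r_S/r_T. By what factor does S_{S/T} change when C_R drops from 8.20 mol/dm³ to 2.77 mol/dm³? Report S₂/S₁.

2.96

S_{S/T} = (k₁/k₂)·C_R⁻¹, so S₂/S₁ = (C_{R,2}/C_{R,1})⁻¹.
= 8.20/2.77 = 2.96.
Selectivity toward S rises as C_R falls — low-concentration operation is favoured.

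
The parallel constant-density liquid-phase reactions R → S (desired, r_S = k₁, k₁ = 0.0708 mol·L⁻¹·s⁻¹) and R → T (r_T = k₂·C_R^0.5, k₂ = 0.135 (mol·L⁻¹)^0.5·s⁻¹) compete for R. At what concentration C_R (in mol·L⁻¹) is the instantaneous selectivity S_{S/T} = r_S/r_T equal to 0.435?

1.45 mol·L⁻¹

S_{S/T} = (k₁/k₂)·C_R^-0.5 ⇒ C_R = (S·k₂/k₁)^(-2).
= (0.435×0.135/0.0708)^(-2) = (0.8294)^(-2) = 1.45 mol·L⁻¹.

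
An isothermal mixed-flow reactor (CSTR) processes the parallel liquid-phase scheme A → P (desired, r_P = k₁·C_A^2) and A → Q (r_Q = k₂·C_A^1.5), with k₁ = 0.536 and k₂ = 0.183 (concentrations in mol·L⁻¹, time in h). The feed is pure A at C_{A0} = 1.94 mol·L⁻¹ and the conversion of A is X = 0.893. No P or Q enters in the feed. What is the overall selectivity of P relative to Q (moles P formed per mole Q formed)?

1.33

Exit C_A = C_{A0}(1−X) = 1.94×0.107 = 0.2076 mol·L⁻¹.
In a CSTR the entire volume is at exit conditions, so r_P = 0.536×0.2076^2 = 0.02310 and r_Q = 0.183×0.2076^1.5 = 0.01731.
Overall selectivity = C_P/C_Q = r_Pτ/(r_Qτ) = r_P/r_Q = 1.33.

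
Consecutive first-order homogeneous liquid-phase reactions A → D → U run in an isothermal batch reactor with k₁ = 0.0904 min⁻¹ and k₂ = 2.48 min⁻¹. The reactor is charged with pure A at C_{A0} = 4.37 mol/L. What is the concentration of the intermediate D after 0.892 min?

Solving the coupled first-order balances gives C_D(t) = [k₁/(k₂−k₁)]·C_{A0}·(e^(−k₁t) − e^(−k₂t)).
e^(−k₁t) = e^(−0.0904×0.892) = e^(−0.08064) = 0.9225; e^(−k₂t) = e^(−2.212) = 0.1095.
C_D = 0.0904×4.37/(2.48−0.0904) × (0.9225−0.1095) = 0.1653×0.8131 = 0.1344 mol/L.

0.134 mol/L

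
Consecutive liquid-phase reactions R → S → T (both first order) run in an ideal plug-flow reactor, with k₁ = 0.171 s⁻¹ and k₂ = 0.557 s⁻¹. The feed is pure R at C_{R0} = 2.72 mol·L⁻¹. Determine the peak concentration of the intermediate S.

0.495 mol·L⁻¹

At the optimum, C_{S,max}/C_{R0} = (k₁/k₂)^[k₂/(k₂−k₁)].
= (0.171/0.557)^(0.557/(0.557−0.171)) = (0.3070)^(1.443) = 0.1819.
C_{S,max} = 0.1819×2.72 = 0.495 mol·L⁻¹.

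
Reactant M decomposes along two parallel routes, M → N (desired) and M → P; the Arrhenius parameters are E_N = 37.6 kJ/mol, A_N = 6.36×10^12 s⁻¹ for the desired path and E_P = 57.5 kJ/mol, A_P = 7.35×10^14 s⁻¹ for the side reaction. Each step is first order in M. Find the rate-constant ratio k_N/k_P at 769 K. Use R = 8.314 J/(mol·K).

Since both paths have the same order in M, the concentration cancels and S_{N/P} = k_N/k_P = (A_N/A_P)·exp[(E_P−E_N)/(RT)].
(E_P−E_N)/(RT) = (57.5−37.6)×10³/(8.314×769) = 19900/6393 = 3.113.
k_N/k_P = (6.36×10^12/7.35×10^14)·exp(3.113) = 0.008653 × 22.48 = 0.195.
Since E_N < E_P, lowering the temperature improves selectivity toward N.

0.195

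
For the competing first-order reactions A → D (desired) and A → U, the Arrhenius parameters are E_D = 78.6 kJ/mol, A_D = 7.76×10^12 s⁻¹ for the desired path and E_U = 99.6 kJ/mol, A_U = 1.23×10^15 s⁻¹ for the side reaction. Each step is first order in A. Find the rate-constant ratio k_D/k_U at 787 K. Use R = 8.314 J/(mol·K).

0.156

k_D/k_U = (A_D/A_U)·exp[−(E_D−E_U)/(RT)] = (A_D/A_U)·exp[(E_U−E_D)/(RT)].
(E_U−E_D)/(RT) = (99.6−78.6)×10³/(8.314×787) = 21000/6543 = 3.209.
k_D/k_U = (7.76×10^12/1.23×10^15)·exp(3.209) = 0.006309 × 24.77 = 0.156.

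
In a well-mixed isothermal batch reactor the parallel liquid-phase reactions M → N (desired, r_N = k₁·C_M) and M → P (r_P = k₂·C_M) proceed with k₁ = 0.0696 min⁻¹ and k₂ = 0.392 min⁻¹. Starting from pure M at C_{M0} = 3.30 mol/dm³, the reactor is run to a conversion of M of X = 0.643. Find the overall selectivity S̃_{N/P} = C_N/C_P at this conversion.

C_M = C_{M0}(1−X) = 1.178 mol/dm³.
Both paths are first order in M, so the instantaneous fraction to N is constant: dC_N/d(−C_M) = k₁/(k₁+k₂) = 0.1508.
C_N = 0.1508·(C_{M0}−C_M) = 0.1508×2.122 = 0.320 mol/dm³.
C_P = (C_{M0}−C_M)−C_N = 1.802 mol/dm³; S̃_{N/P} = 0.3199/1.802 = 0.178.

0.178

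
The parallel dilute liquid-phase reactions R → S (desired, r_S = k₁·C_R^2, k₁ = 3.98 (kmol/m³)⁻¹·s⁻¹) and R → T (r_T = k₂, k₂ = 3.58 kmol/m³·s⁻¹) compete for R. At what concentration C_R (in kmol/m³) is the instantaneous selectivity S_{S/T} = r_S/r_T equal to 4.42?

S_{S/T} = (k₁/k₂)·C_R^2 ⇒ C_R = (S·k₂/k₁)^(0.5).
= (4.42×3.58/3.98)^(0.5) = (3.976)^(0.5) = 1.99 kmol/m³.

1.99 kmol/m³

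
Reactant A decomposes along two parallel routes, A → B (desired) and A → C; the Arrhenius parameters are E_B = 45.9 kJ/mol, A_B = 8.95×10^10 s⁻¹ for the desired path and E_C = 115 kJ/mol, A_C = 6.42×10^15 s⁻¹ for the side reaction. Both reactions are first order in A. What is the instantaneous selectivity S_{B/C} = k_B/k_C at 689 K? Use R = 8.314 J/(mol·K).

2.42

k_B/k_C = (A_B/A_C)·exp[−(E_B−E_C)/(RT)] = (A_B/A_C)·exp[(E_C−E_B)/(RT)].
(E_C−E_B)/(RT) = (115−45.9)×10³/(8.314×689) = 69100/5728 = 12.06.
k_B/k_C = (8.95×10^10/6.42×10^15)·exp(12.06) = 1.394×10^-5 × 1.733×10^5 = 2.42.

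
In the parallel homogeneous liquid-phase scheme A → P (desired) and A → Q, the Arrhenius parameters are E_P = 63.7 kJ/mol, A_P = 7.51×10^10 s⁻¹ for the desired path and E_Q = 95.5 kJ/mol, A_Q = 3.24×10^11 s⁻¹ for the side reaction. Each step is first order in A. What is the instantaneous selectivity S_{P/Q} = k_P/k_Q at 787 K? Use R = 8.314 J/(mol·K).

With equal orders, S_{P/Q} = k_P/k_Q = (A_P/A_Q)·exp[(E_Q−E_P)/(RT)].
(E_Q−E_P)/(RT) = (95.5−63.7)×10³/(8.314×787) = 31800/6543 = 4.860.
k_P/k_Q = (7.51×10^10/3.24×10^11)·exp(4.860) = 0.2318 × 129.0 = 29.9.
Since E_P < E_Q, lowering the temperature improves selectivity toward P.

29.9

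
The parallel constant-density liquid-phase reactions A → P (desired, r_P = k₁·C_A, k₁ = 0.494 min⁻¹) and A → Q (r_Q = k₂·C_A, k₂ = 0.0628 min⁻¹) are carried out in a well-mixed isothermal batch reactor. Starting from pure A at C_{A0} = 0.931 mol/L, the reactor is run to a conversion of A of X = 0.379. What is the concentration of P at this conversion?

C_A = C_{A0}(1−X) = 0.5782 mol/L.
Both paths are first order in A, so the instantaneous fraction to P is constant: dC_P/d(−C_A) = k₁/(k₁+k₂) = 0.8872.
C_P = 0.8872·(C_{A0}−C_A) = 0.8872×0.3528 = 0.313 mol/L.

0.313 mol/L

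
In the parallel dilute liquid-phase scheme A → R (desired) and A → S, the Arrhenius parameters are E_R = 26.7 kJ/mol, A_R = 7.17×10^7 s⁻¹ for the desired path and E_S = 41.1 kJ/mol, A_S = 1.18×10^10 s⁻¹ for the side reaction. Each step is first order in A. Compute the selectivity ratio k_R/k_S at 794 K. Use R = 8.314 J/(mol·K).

0.0538

k_R/k_S = (A_R/A_S)·exp[−(E_R−E_S)/(RT)] = (A_R/A_S)·exp[(E_S−E_R)/(RT)].
(E_S−E_R)/(RT) = (41.1−26.7)×10³/(8.314×794) = 14400/6601 = 2.181.
k_R/k_S = (7.17×10^7/1.18×10^10)·exp(2.181) = 0.006076 × 8.859 = 0.0538.
Since E_R < E_S, lowering the temperature improves selectivity toward R.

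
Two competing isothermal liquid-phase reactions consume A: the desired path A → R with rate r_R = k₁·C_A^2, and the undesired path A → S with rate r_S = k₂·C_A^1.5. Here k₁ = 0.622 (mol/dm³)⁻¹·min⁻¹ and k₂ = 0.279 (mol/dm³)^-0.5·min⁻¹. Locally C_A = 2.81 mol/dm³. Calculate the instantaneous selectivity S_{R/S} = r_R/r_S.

3.74

S_{R/S} = r_R/r_S = (k₁·C_A^2)/(k₂·C_A^1.5) = (k₁/k₂)·C_A^0.5.
= (0.622×2.810^2) / (0.279×2.810^1.5) = 4.911/1.314 = 3.74.
Since the desired path is higher order in A, keeping C_A high (PFR or concentrated feed) favours R.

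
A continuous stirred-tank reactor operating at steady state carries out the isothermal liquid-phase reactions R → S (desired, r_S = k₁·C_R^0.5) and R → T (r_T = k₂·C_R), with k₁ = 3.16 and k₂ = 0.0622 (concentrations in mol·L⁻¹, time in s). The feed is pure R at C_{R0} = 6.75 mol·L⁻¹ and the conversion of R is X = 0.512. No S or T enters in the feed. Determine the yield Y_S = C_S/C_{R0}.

0.494

Exit C_R = C_{R0}(1−X) = 6.75×0.488 = 3.294 mol·L⁻¹.
A CSTR operates uniformly at the exit composition, giving r_S = 5.735 and r_T = 0.2049 (each k·C_R^n at C_R = 3.294).
Fraction of consumed R going to S: r_S/(r_S+r_T) = 0.9655.
C_S = 0.9655·C_{R0}·X = 0.9655×6.75×0.512 = 3.34 mol·L⁻¹; Y_S = C_S/C_{R0} = 0.494.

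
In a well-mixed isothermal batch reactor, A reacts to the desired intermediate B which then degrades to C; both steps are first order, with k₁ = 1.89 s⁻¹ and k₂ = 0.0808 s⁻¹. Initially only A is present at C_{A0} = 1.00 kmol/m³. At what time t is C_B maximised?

Setting dC_B/dt = 0 gives t_opt = ln(k₂/k₁)/(k₂−k₁).
= ln(0.0808/1.89)/(0.0808−1.89) = ln(0.04275)/-1.809 = -3.152/-1.809 = 1.74 s.

1.74 s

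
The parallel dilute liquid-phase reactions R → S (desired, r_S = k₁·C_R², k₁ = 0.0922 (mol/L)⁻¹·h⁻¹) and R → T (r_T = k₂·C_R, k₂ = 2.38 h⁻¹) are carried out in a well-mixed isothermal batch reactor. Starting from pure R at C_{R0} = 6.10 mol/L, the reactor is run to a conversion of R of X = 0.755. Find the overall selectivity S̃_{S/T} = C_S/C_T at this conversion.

0.145

C_R = C_{R0}(1−X) = 1.494 mol/L.
Along a PFR/batch, dC_T/dC_R = −r_T/(r_S+r_T) = −k₂/(k₂+k₁·C_R).
Integrating from C_{R0} to C_R: C_T = (2.38/0.0922)·ln[(2.38+0.0922·6.10)/(2.38+0.0922·1.49)] = 25.81·ln(2.942/2.518) = 4.023 mol/L.
Then C_S = (C_{R0}−C_R) − C_T = 4.605 − 4.023 = 0.5825 mol/L.
S̃_{S/T} = C_S/C_T = 0.5825/4.023 = 0.145.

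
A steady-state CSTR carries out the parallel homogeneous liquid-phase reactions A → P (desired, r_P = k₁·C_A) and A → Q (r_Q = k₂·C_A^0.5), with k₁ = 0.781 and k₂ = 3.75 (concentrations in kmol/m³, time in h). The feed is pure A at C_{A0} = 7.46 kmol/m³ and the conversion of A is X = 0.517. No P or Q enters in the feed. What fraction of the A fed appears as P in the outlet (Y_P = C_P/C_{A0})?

0.146

Exit C_A = C_{A0}(1−X) = 7.46×0.483 = 3.603 kmol/m³.
In a CSTR the entire volume is at exit conditions, so r_P = 0.781×3.603 = 2.814 and r_Q = 3.75×3.603^0.5 = 7.118.
Fraction of consumed A going to P: r_P/(r_P+r_Q) = 0.2833.
C_P = 0.2833·C_{A0}·X = 0.2833×7.46×0.517 = 1.09 kmol/m³; Y_P = C_P/C_{A0} = 0.146.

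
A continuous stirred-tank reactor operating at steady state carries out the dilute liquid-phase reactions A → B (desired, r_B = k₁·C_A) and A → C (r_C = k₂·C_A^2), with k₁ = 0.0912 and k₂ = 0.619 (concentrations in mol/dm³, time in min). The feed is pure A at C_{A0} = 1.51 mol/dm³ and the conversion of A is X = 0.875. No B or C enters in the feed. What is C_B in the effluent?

0.579 mol/dm³

Exit C_A = C_{A0}(1−X) = 1.51×0.125 = 0.1888 mol/dm³.
In a CSTR the entire volume is at exit conditions, so r_B = 0.0912×0.1888 = 0.01721 and r_C = 0.619×0.1888^2 = 0.02205.
Fraction of consumed A going to B: r_B/(r_B+r_C) = 0.4384.
C_B = 0.4384·C_{A0}·X = 0.4384×1.51×0.875 = 0.579 mol/dm³.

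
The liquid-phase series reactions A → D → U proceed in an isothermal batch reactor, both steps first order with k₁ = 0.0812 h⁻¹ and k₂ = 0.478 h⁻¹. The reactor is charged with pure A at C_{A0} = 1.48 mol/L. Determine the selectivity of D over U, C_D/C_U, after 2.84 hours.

For first-order series with pure A initially, C_D(t) = k₁C_{A0}/(k₂−k₁)·(e^(−k₁t) − e^(−k₂t)).
e^(−k₁t) = e^(−0.0812×2.84) = e^(−0.2306) = 0.7941; e^(−k₂t) = e^(−1.358) = 0.2573.
C_D = 0.0812×1.48/(0.478−0.0812) × (0.7941−0.2573) = 0.3029×0.5368 = 0.1626 mol/L.
C_A = C_{A0}e^(−k₁t) = 1.175 mol/L, so C_U = C_{A0}−C_A−C_D = 0.1422 mol/L; C_D/C_U = 1.14.

1.14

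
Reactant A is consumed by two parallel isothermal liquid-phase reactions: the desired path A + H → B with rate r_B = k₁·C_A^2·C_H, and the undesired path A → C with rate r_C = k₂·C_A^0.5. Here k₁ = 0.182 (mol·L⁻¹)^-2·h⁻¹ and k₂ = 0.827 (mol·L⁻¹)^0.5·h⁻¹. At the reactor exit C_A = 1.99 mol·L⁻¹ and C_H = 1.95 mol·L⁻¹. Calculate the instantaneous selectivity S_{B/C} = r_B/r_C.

S_{B/C} = r_B/r_C = (k₁·C_A^2·C_H)/(k₂·C_A^0.5) = (k₁/k₂)·C_A^1.5·C_H.
= (0.182×1.990^2×1.950) / (0.827×1.990^0.5) = 1.405/1.167 = 1.20.

1.20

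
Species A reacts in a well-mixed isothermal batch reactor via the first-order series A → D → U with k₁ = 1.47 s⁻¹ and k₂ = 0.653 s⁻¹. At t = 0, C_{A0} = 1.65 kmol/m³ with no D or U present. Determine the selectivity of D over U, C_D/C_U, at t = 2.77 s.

For first-order series with pure A initially, C_D(t) = k₁C_{A0}/(k₂−k₁)·(e^(−k₁t) − e^(−k₂t)).
e^(−k₁t) = e^(−1.47×2.77) = e^(−4.072) = 0.01704; e^(−k₂t) = e^(−1.809) = 0.1638.
C_D = 1.47×1.65/(0.653−1.47) × (0.01704−0.1638) = (-2.969)×(-0.1468) = 0.4358 kmol/m³.
C_A = C_{A0}e^(−k₁t) = 0.02812 kmol/m³, so C_U = C_{A0}−C_A−C_D = 1.186 kmol/m³; C_D/C_U = 0.367.

0.367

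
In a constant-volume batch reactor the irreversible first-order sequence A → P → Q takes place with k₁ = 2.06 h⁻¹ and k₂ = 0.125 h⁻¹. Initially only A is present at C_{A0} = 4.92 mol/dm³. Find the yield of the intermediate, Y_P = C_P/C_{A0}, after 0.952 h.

0.795

Solving the coupled first-order balances gives C_P(t) = [k₁/(k₂−k₁)]·C_{A0}·(e^(−k₁t) − e^(−k₂t)).
e^(−k₁t) = e^(−2.06×0.952) = e^(−1.961) = 0.1407; e^(−k₂t) = e^(−0.1190) = 0.8878.
C_P = 2.06×4.92/(0.125−2.06) × (0.1407−0.8878) = (-5.238)×(-0.7471) = 3.913 mol/dm³.
Y_P = C_P/C_{A0} = 3.913/4.92 = 0.795.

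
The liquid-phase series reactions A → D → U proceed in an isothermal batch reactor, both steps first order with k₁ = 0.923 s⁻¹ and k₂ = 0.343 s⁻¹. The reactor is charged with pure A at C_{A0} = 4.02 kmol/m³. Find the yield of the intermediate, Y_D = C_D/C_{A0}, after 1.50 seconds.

The intermediate concentration in a first-order A→B→C sequence is C_D = k₁C_{A0}(e^(−k₁t) − e^(−k₂t))/(k₂−k₁).
e^(−k₁t) = e^(−0.923×1.50) = e^(−1.385) = 0.2504; e^(−k₂t) = e^(−0.5145) = 0.5978.
C_D = 0.923×4.02/(0.343−0.923) × (0.2504−0.5978) = (-6.397)×(-0.3474) = 2.222 kmol/m³.
Y_D = C_D/C_{A0} = 2.222/4.02 = 0.553.

0.553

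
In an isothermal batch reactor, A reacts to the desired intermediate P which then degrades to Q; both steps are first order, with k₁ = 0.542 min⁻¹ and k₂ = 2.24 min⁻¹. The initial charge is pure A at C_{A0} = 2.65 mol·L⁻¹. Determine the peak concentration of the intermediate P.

At the optimum, C_{P,max}/C_{A0} = (k₁/k₂)^[k₂/(k₂−k₁)].
= (0.542/2.24)^(2.24/(2.24−0.542)) = (0.2420)^(1.319) = 0.1538.
C_{P,max} = 0.1538×2.65 = 0.408 mol·L⁻¹.

0.408 mol·L⁻¹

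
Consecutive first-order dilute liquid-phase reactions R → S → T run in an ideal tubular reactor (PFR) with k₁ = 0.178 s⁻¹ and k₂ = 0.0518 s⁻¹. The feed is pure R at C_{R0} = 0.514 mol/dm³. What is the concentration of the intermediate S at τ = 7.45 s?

The intermediate concentration in a first-order A→B→C sequence is C_S = k₁C_{R0}(e^(−k₁τ) − e^(−k₂τ))/(k₂−k₁).
e^(−k₁τ) = e^(−0.178×7.45) = e^(−1.326) = 0.2655; e^(−k₂τ) = e^(−0.3859) = 0.6798.
C_S = 0.178×0.514/(0.0518−0.178) × (0.2655−0.6798) = (-0.7250)×(-0.4143) = 0.3004 mol/dm³.

0.300 mol/dm³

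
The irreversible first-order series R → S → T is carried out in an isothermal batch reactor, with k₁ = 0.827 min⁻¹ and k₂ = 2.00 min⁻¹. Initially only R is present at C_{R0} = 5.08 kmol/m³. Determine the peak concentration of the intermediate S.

For a first-order series the maximum intermediate yield is C_{S,max}/C_{R0} = (k₁/k₂)^[k₂/(k₂−k₁)].
= (0.827/2.00)^(2.00/(2.00−0.827)) = (0.4135)^(1.705) = 0.2219.
C_{S,max} = 0.2219×5.08 = 1.13 kmol/m³.

1.13 kmol/m³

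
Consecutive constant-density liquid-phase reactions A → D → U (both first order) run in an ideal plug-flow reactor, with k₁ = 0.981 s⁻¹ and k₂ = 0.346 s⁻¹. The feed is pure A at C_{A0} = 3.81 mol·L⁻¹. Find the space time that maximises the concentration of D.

Setting dC_D/dτ = 0 gives τ_opt = ln(k₂/k₁)/(k₂−k₁).
= ln(0.346/0.981)/(0.346−0.981) = ln(0.3527)/-0.6350 = -1.042/-0.6350 = 1.64 s.

1.64 s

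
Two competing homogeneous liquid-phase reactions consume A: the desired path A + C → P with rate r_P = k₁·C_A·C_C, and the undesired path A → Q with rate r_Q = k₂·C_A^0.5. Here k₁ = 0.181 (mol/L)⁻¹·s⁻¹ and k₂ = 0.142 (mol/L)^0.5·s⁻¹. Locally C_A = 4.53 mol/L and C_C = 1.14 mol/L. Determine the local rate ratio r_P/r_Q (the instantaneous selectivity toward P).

3.09

S_{P/Q} = r_P/r_Q = (k₁·C_A·C_C)/(k₂·C_A^0.5) = (k₁/k₂)·C_A^0.5·C_C.
= (0.181×4.530×1.140) / (0.142×4.530^0.5) = 0.9347/0.3022 = 3.09.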